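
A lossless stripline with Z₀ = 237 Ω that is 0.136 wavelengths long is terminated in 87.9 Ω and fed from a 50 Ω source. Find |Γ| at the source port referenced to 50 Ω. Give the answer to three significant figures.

βl = 2π × 0.136 = 49°
tan(βl) = 1.15
Z_in = Z_0·(Z_L + jZ_0·tanβl)/(Z_0 + jZ_L·tanβl) = 173 + j199 Ω
Γ_s = (Z_in − Z_s)/(Z_in + Z_s) = (123 + j199)/(223 + j199), |Γ_s| = 0.783

|Γ| ≈ 0.783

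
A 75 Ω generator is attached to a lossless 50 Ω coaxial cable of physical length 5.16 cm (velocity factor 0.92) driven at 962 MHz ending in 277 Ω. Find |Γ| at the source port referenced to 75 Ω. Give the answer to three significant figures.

λ = v/f = 0.92·c / 962 MHz = 0.287 m
βl = 2π·l/λ = 2π × 0.18 = 64.7°
tan(βl) = 2.12
Z_in = Z_0·(Z_L + jZ_0·tanβl)/(Z_0 + jZ_L·tanβl) = 11 − j22.7 Ω
Γ_s = (Z_in − Z_s)/(Z_in + Z_s) = (-64 − j22.7)/(86 − j22.7), |Γ_s| = 0.764

|Γ| ≈ 0.764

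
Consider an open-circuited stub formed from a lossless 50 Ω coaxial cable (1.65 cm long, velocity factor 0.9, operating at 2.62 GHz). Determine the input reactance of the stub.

λ = v/f = 0.9·c / 2.62 GHz = 0.103 m
βl = 2π·l/λ = 2π × 0.16 = 57.6°
tan(βl) = 1.58
For an open-circuited stub, Z_in = −jZ_0·cot(βl) = −jZ_0/tan(βl)

X_in ≈ -31.7 Ω (capacitive)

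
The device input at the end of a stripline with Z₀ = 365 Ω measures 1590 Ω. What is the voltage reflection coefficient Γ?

Γ = (Z_L − Z_0)/(Z_L + Z_0) = (1590 − 365)/(1590 + 365) = 1225/1955

Γ = 0.627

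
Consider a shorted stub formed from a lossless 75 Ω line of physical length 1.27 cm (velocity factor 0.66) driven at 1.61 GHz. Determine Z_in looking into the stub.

λ = v/f = 0.66·c / 1.61 GHz = 0.123 m
βl = 2π·l/λ = 2π × 0.103 = 37.2°
tan(βl) = 0.758
For a shorted stub, Z_in = jZ_0·tan(βl)

Z_in ≈ +j56.9 Ω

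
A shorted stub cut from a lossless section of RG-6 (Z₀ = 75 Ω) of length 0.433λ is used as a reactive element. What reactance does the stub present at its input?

X_in ≈ -33.6 Ω (capacitive)

βl = 2π × 0.433 = 156°
tan(βl) = -0.448
For a shorted stub, Z_in = jZ_0·tan(βl)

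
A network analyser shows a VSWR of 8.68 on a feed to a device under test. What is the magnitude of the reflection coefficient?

|Γ| = (S − 1)/(S + 1) = (8.68 − 1)/(8.68 + 1) = 7.68/9.68

|Γ| ≈ 0.793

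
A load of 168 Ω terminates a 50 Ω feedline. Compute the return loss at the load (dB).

RL ≈ 5.33 dB

Γ = (168 − 50)/(168 + 50) = 0.541
RL = −20·log₁₀|Γ| = −20·log₁₀(0.541)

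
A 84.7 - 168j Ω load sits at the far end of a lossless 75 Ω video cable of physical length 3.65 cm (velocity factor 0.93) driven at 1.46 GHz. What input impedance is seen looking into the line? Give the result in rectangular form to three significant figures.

λ = v/f = 0.93·c / 1.46 GHz = 0.191 m
βl = 2π·l/λ = 2π × 0.191 = 68.8°
tan(βl) = tan(68.8°) = 2.57
Z_in = Z_0·(Z_L + jZ_0·tanβl)/(Z_0 + jZ_L·tanβl)
     = 75·(84.7 + j25)/(507 + j218)

Z_in ≈ 11.9 − j1.42 Ω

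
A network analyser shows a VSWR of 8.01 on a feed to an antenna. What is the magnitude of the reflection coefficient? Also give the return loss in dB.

|Γ| ≈ 0.778; return loss ≈ 2.18 dB

|Γ| = (S − 1)/(S + 1) = (8.01 − 1)/(8.01 + 1) = 7.01/9.01
RL = −20·log₁₀|Γ| = −20·log₁₀(0.778)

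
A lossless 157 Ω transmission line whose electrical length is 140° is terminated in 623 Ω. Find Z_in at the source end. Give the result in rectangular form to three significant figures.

tan(βl) = tan(140°) = -0.839
Z_in = Z_0·(Z_L + jZ_0·tanβl)/(Z_0 + jZ_L·tanβl)
     = 157·(623 − j132)/(157 − j523)

Z_in ≈ 87.8 + j161 Ω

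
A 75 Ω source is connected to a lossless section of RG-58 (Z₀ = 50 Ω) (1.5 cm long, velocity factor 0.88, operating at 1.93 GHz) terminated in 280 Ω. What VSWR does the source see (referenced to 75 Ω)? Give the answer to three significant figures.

λ = v/f = 0.88·c / 1.93 GHz = 0.137 m
βl = 2π·l/λ = 2π × 0.11 = 39.5°
tan(βl) = 0.824
Z_in = Z_0·(Z_L + jZ_0·tanβl)/(Z_0 + jZ_L·tanβl) = 21.1 − j56.1 Ω
Γ_s = (Z_in − Z_s)/(Z_in + Z_s) = (-53.9 − j56.1)/(96.1 − j56.1), |Γ_s| = 0.699
VSWR = (1 + |Γ_s|)/(1 − |Γ_s|)

VSWR ≈ 5.65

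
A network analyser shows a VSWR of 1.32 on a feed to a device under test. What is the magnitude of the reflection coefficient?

|Γ| = (S − 1)/(S + 1) = (1.32 − 1)/(1.32 + 1) = 0.32/2.32

|Γ| ≈ 0.138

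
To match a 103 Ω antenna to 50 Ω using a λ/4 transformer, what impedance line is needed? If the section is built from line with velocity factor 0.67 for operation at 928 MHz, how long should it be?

Z_qwt ≈ 71.8 Ω; length ≈ 5.41 cm

Z_qwt = √(Z_0·R_L) = √(50 × 103) = √5150
λ = 0.67·c/f = 0.217 m, so l = λ/4 = 0.0541 m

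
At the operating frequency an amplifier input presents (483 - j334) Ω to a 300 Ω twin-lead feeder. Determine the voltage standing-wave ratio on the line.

VSWR ≈ 2.62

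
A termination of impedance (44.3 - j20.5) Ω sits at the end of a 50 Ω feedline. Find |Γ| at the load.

Γ = (Z_L − Z_0)/(Z_L + Z_0) = (-5.7 − j20.5)/(94.3 − j20.5)
|Γ| = 21.3/96.5

|Γ| ≈ 0.22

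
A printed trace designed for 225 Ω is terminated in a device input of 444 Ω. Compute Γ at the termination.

Γ = 0.327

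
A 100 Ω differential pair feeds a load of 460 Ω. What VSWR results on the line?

For a purely resistive load, VSWR = R_L/Z_0 or Z_0/R_L (whichever > 1) = 460/100

VSWR ≈ 4.6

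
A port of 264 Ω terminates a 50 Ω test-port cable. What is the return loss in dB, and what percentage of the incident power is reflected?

RL ≈ 3.33 dB; 46.4% of incident power reflected

Γ = (264 − 50)/(264 + 50) = 0.682
RL = −20·log₁₀(0.682) = 3.33 dB
P_refl/P_inc = |Γ|² = 0.464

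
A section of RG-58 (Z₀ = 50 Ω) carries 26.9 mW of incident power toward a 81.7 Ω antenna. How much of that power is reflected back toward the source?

Γ = (81.7 − 50)/(81.7 + 50) = 0.241
|Γ|² = 0.0579
P_refl = |Γ|²·P_inc = 1.56 mW, P_del = (1 − |Γ|²)·P_inc = 25.3 mW

P_reflected ≈ 1.56 mW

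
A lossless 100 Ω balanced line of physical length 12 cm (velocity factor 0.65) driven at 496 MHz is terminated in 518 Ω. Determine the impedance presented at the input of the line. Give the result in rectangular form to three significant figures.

Z_in ≈ 21.7 + j34.6 Ω

λ = v/f = 0.65·c / 496 MHz = 0.393 m
βl = 2π·l/λ = 2π × 0.305 = 110°
tan(βl) = tan(110°) = -2.77
Z_in = Z_0·(Z_L + jZ_0·tanβl)/(Z_0 + jZ_L·tanβl)
     = 100·(518 − j277)/(100 − j1430)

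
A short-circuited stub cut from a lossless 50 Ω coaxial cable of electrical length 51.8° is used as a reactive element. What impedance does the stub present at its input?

Z_in ≈ +j63.5 Ω

tan(βl) = 1.27
For a short-circuited stub, Z_in = jZ_0·tan(βl)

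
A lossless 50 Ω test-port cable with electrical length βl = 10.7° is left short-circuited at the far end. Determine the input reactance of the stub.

tan(βl) = 0.189
For a short-circuited stub, Z_in = jZ_0·tan(βl)

X_in ≈ 9.45 Ω (inductive)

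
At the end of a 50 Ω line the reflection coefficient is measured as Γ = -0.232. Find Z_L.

Z_L ≈ 31.2 Ω

Z_L = Z_0·(1 + Γ)/(1 − Γ) = 50·(0.768)/(1.23)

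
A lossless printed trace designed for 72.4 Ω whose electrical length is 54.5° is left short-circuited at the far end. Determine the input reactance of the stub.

tan(βl) = 1.4
For a short-circuited stub, Z_in = jZ_0·tan(βl)

X_in ≈ 102 Ω (inductive)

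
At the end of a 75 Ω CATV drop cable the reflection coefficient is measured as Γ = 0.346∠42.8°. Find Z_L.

Z_L = Z_0·(1 + Γ)/(1 − Γ) = 75·(1.25 + j0.235)/(0.746 − j0.235)

Z_L ≈ 108 + j57.6 Ω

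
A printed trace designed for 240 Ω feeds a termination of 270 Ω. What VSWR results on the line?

VSWR ≈ 1.12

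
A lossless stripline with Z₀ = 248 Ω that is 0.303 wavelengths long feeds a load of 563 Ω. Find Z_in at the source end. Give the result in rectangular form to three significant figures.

βl = 2π × 0.303 = 109°
tan(βl) = tan(109°) = -2.89
Z_in = Z_0·(Z_L + jZ_0·tanβl)/(Z_0 + jZ_L·tanβl)
     = 248·(563 − j717)/(248 − j1630)

Z_in ≈ 120 + j67.6 Ω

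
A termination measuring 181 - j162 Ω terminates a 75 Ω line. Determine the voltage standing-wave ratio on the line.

VSWR ≈ 4.54

Γ = (Z_L − Z_0)/(Z_L + Z_0) = (106 − j162)/(256 − j162)
|Γ| = 194/303 = 0.639
VSWR = (1 + |Γ|)/(1 − |Γ|) = 1.64/0.361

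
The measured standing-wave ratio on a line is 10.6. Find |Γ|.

|Γ| = (S − 1)/(S + 1) = (10.6 − 1)/(10.6 + 1) = 9.6/11.6

|Γ| ≈ 0.828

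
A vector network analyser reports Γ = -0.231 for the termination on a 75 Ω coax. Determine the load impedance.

Z_L ≈ 46.9 Ω

Z_L = Z_0·(1 + Γ)/(1 − Γ) = 75·(0.769)/(1.23)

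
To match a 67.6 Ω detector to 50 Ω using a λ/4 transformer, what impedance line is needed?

Z_qwt = √(Z_0·R_L) = √(50 × 67.6) = √3380

Z_qwt ≈ 58.1 Ω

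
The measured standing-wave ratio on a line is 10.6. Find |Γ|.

|Γ| ≈ 0.828

|Γ| = (S − 1)/(S + 1) = (10.6 − 1)/(10.6 + 1) = 9.6/11.6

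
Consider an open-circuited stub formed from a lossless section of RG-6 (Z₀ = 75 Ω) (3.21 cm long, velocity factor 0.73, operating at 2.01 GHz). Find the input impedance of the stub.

Z_in ≈ +j21.6 Ω

λ = v/f = 0.73·c / 2.01 GHz = 0.109 m
βl = 2π·l/λ = 2π × 0.295 = 106°
tan(βl) = -3.47
For an open-circuited stub, Z_in = −jZ_0·cot(βl) = −jZ_0/tan(βl)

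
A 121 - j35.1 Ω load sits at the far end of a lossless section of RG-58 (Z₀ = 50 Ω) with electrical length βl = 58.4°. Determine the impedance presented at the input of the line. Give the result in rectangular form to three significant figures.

tan(βl) = tan(58.4°) = 1.63
Z_in = Z_0·(Z_L + jZ_0·tanβl)/(Z_0 + jZ_L·tanβl)
     = 50·(121 + j46.2)/(107 + j197)

Z_in ≈ 22 − j18.8 Ω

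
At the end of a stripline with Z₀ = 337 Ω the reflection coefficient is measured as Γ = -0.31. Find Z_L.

Z_L ≈ 178 Ω

Z_L = Z_0·(1 + Γ)/(1 − Γ) = 337·(0.69)/(1.31)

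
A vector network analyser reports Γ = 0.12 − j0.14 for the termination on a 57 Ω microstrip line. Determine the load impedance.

Z_L = Z_0·(1 + Γ)/(1 − Γ) = 57·(1.12 − j0.14)/(0.88 + j0.14)

Z_L ≈ 69.3 − j20.1 Ω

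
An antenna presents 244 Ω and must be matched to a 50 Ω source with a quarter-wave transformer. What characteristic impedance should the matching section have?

Z_qwt = √(Z_0·R_L) = √(50 × 244) = √12200

Z_qwt ≈ 110 Ω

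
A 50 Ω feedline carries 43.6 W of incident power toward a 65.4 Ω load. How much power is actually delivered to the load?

Γ = (65.4 − 50)/(65.4 + 50) = 0.133
|Γ|² = 0.0178
P_refl = |Γ|²·P_inc = 0.776 W, P_del = (1 − |Γ|²)·P_inc = 42.8 W

P_delivered ≈ 42.8 W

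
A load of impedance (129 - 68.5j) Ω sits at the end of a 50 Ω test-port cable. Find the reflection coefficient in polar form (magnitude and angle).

Γ ≈ 0.546 ∠ -20°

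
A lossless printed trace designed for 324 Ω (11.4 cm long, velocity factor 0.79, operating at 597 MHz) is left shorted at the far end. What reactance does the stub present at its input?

X_in ≈ -1360 Ω (capacitive)

λ = v/f = 0.79·c / 597 MHz = 0.397 m
βl = 2π·l/λ = 2π × 0.287 = 103°
tan(βl) = -4.2
For a shorted stub, Z_in = jZ_0·tan(βl)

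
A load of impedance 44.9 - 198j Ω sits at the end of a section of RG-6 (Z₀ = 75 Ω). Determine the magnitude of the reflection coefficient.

Γ = (Z_L − Z_0)/(Z_L + Z_0) = (-30.1 − j198)/(119.9 − j198)
|Γ| = 200/231

|Γ| ≈ 0.865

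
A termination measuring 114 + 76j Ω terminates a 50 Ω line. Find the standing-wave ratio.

VSWR ≈ 3.44

Γ = (Z_L − Z_0)/(Z_L + Z_0) = (64 + j76)/(164 + j76)
|Γ| = 99.4/181 = 0.55
VSWR = (1 + |Γ|)/(1 − |Γ|) = 1.55/0.45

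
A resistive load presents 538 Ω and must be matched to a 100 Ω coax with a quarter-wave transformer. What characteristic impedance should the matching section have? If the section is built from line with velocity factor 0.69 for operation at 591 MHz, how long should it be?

Z_qwt ≈ 232 Ω; length ≈ 8.76 cm

Z_qwt = √(Z_0·R_L) = √(100 × 538) = √53800
λ = 0.69·c/f = 0.35 m, so l = λ/4 = 0.0876 m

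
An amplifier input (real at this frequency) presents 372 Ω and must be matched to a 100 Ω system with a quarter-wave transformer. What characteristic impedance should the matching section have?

Z_qwt = √(Z_0·R_L) = √(100 × 372) = √37200

Z_qwt ≈ 193 Ω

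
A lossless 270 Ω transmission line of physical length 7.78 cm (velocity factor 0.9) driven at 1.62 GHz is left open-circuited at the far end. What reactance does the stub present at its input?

λ = v/f = 0.9·c / 1.62 GHz = 0.167 m
βl = 2π·l/λ = 2π × 0.467 = 168°
tan(βl) = -0.212
For an open-circuited stub, Z_in = −jZ_0·cot(βl) = −jZ_0/tan(βl)

X_in ≈ 1280 Ω (inductive)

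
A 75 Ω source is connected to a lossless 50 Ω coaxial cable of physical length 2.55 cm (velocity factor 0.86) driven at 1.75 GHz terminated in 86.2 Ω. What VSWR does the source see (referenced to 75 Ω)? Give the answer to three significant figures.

λ = v/f = 0.86·c / 1.75 GHz = 0.147 m
βl = 2π·l/λ = 2π × 0.173 = 62.3°
tan(βl) = 1.9
Z_in = Z_0·(Z_L + jZ_0·tanβl)/(Z_0 + jZ_L·tanβl) = 33.9 − j16 Ω
Γ_s = (Z_in − Z_s)/(Z_in + Z_s) = (-41.1 − j16)/(109 − j16), |Γ_s| = 0.401
VSWR = (1 + |Γ_s|)/(1 − |Γ_s|)

VSWR ≈ 2.34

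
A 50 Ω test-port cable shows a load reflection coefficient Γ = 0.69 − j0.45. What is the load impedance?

Z_L ≈ 53.8 − j151 Ω

Z_L = Z_0·(1 + Γ)/(1 − Γ) = 50·(1.69 − j0.45)/(0.31 + j0.45)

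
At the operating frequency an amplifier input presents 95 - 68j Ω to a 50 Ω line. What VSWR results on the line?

Γ = (Z_L − Z_0)/(Z_L + Z_0) = (45 − j68)/(145 − j68)
|Γ| = 81.5/160 = 0.509
VSWR = (1 + |Γ|)/(1 − |Γ|) = 1.51/0.491

VSWR ≈ 3.07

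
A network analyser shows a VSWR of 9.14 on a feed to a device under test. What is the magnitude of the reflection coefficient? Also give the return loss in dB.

|Γ| ≈ 0.803; return loss ≈ 1.91 dB

|Γ| = (S − 1)/(S + 1) = (9.14 − 1)/(9.14 + 1) = 8.14/10.1
RL = −20·log₁₀|Γ| = −20·log₁₀(0.803)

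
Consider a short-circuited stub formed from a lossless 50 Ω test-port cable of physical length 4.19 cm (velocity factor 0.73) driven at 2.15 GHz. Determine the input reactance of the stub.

X_in ≈ -31.1 Ω (capacitive)

λ = v/f = 0.73·c / 2.15 GHz = 0.102 m
βl = 2π·l/λ = 2π × 0.411 = 148°
tan(βl) = -0.623
For a short-circuited stub, Z_in = jZ_0·tan(βl)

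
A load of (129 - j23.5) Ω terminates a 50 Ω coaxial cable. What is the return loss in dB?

RL ≈ 6.81 dB

Γ = (79 − j23.5)/(179 − j23.5), |Γ| = 0.457
RL = −20·log₁₀|Γ| = −20·log₁₀(0.457)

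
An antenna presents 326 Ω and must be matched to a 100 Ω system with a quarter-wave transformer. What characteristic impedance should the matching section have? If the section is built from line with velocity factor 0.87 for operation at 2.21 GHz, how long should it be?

Z_qwt = √(Z_0·R_L) = √(100 × 326) = √32600
λ = 0.87·c/f = 0.118 m, so l = λ/4 = 0.0295 m

Z_qwt ≈ 181 Ω; length ≈ 2.95 cm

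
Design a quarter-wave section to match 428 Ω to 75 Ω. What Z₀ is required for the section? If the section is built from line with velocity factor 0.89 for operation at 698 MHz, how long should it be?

Z_qwt = √(Z_0·R_L) = √(75 × 428) = √32100
λ = 0.89·c/f = 0.383 m, so l = λ/4 = 0.0956 m

Z_qwt ≈ 179 Ω; length ≈ 9.56 cm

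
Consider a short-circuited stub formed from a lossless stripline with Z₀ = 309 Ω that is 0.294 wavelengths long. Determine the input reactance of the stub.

βl = 2π × 0.294 = 106°
tan(βl) = -3.52
For a short-circuited stub, Z_in = jZ_0·tan(βl)

X_in ≈ -1090 Ω (capacitive)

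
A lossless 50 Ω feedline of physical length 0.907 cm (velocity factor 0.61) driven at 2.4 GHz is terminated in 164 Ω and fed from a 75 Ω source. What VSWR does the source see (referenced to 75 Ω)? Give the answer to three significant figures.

VSWR ≈ 3.5

λ = v/f = 0.61·c / 2.4 GHz = 0.0762 m
βl = 2π·l/λ = 2π × 0.119 = 42.8°
tan(βl) = 0.927
Z_in = Z_0·(Z_L + jZ_0·tanβl)/(Z_0 + jZ_L·tanβl) = 29.8 − j44.2 Ω
Γ_s = (Z_in − Z_s)/(Z_in + Z_s) = (-45.2 − j44.2)/(105 − j44.2), |Γ_s| = 0.556
VSWR = (1 + |Γ_s|)/(1 − |Γ_s|)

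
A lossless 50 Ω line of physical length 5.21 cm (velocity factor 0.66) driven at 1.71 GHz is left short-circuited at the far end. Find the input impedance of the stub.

Z_in ≈ −j16.3 Ω

λ = v/f = 0.66·c / 1.71 GHz = 0.116 m
βl = 2π·l/λ = 2π × 0.45 = 162°
tan(βl) = -0.325
For a short-circuited stub, Z_in = jZ_0·tan(βl)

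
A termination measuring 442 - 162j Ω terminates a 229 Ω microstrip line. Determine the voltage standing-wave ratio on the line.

Γ = (Z_L − Z_0)/(Z_L + Z_0) = (213 − j162)/(671 − j162)
|Γ| = 268/690 = 0.388
VSWR = (1 + |Γ|)/(1 − |Γ|) = 1.39/0.612

VSWR ≈ 2.27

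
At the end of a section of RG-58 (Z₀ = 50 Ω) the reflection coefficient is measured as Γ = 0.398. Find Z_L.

Z_L = Z_0·(1 + Γ)/(1 − Γ) = 50·(1.4)/(0.602)

Z_L ≈ 116 Ω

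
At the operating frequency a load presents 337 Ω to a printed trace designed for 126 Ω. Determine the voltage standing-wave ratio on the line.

VSWR ≈ 2.67

Γ = (337 − 126)/(337 + 126) = 0.456
VSWR = (1 + 0.456)/(1 − 0.456)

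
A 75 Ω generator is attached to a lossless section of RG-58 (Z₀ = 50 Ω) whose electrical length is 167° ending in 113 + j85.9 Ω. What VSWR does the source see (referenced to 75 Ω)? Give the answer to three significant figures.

tan(βl) = -0.231
Z_in = Z_0·(Z_L + jZ_0·tanβl)/(Z_0 + jZ_L·tanβl) = 53.5 + j73.2 Ω
Γ_s = (Z_in − Z_s)/(Z_in + Z_s) = (-21.5 + j73.2)/(129 + j73.2), |Γ_s| = 0.516
VSWR = (1 + |Γ_s|)/(1 − |Γ_s|)

VSWR ≈ 3.13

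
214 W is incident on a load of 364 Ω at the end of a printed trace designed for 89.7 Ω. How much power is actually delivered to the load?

Γ = (364 − 89.7)/(364 + 89.7) = 0.605
|Γ|² = 0.366
P_refl = |Γ|²·P_inc = 78.2 W, P_del = (1 − |Γ|²)·P_inc = 136 W

P_delivered ≈ 136 W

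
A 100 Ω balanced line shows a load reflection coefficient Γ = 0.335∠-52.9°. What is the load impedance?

Z_L = Z_0·(1 + Γ)/(1 − Γ) = 100·(1.2 − j0.267)/(0.798 + j0.267)

Z_L ≈ 125 − j75.5 Ω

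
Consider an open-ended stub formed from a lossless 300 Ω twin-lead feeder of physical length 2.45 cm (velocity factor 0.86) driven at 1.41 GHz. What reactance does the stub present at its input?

X_in ≈ -268 Ω (capacitive)

λ = v/f = 0.86·c / 1.41 GHz = 0.183 m
βl = 2π·l/λ = 2π × 0.134 = 48.2°
tan(βl) = 1.12
For an open-ended stub, Z_in = −jZ_0·cot(βl) = −jZ_0/tan(βl)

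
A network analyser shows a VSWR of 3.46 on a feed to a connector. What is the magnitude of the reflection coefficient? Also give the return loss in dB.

|Γ| ≈ 0.552; return loss ≈ 5.17 dB

|Γ| = (S − 1)/(S + 1) = (3.46 − 1)/(3.46 + 1) = 2.46/4.46
RL = −20·log₁₀|Γ| = −20·log₁₀(0.552)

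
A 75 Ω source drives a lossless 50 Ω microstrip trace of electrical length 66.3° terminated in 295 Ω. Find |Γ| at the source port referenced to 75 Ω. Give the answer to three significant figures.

tan(βl) = 2.28
Z_in = Z_0·(Z_L + jZ_0·tanβl)/(Z_0 + jZ_L·tanβl) = 10.1 − j21.2 Ω
Γ_s = (Z_in − Z_s)/(Z_in + Z_s) = (-64.9 − j21.2)/(85.1 − j21.2), |Γ_s| = 0.779

|Γ| ≈ 0.779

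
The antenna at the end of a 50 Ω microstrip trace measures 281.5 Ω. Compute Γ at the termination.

Γ = (Z_L − Z_0)/(Z_L + Z_0) = (281.5 − 50)/(281.5 + 50) = 231.5/331.5

Γ = 0.698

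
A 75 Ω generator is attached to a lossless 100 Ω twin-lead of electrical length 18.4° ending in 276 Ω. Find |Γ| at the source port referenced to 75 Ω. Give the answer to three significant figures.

tan(βl) = 0.333
Z_in = Z_0·(Z_L + jZ_0·tanβl)/(Z_0 + jZ_L·tanβl) = 166 − j119 Ω
Γ_s = (Z_in − Z_s)/(Z_in + Z_s) = (91.3 − j119)/(241 − j119), |Γ_s| = 0.558

|Γ| ≈ 0.558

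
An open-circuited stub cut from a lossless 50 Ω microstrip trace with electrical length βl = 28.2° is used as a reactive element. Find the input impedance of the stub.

tan(βl) = 0.536
For an open-circuited stub, Z_in = −jZ_0·cot(βl) = −jZ_0/tan(βl)

Z_in ≈ −j93.2 Ω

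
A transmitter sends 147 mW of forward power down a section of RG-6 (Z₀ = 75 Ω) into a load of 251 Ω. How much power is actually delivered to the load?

P_delivered ≈ 104 mW

Γ = (251 − 75)/(251 + 75) = 0.54
|Γ|² = 0.291
P_refl = |Γ|²·P_inc = 42.8 mW, P_del = (1 − |Γ|²)·P_inc = 104 mW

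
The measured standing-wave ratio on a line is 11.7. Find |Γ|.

|Γ| = (S − 1)/(S + 1) = (11.7 − 1)/(11.7 + 1) = 10.7/12.7

|Γ| ≈ 0.843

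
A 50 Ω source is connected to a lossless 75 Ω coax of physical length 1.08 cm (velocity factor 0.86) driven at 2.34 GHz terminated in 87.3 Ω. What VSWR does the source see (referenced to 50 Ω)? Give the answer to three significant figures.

λ = v/f = 0.86·c / 2.34 GHz = 0.11 m
βl = 2π·l/λ = 2π × 0.098 = 35.3°
tan(βl) = 0.707
Z_in = Z_0·(Z_L + jZ_0·tanβl)/(Z_0 + jZ_L·tanβl) = 78.1 − j11.2 Ω
Γ_s = (Z_in − Z_s)/(Z_in + Z_s) = (28.1 − j11.2)/(128 − j11.2), |Γ_s| = 0.235
VSWR = (1 + |Γ_s|)/(1 − |Γ_s|)

VSWR ≈ 1.61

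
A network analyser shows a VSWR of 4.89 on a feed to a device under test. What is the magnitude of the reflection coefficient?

|Γ| ≈ 0.66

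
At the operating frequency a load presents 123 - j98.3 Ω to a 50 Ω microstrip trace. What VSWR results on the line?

Γ = (Z_L − Z_0)/(Z_L + Z_0) = (73 − j98.3)/(173 − j98.3)
|Γ| = 122/199 = 0.615
VSWR = (1 + |Γ|)/(1 − |Γ|) = 1.62/0.385

VSWR ≈ 4.2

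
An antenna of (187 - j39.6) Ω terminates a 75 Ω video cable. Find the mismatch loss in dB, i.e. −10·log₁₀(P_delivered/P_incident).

Γ = (112 − j39.6)/(262 − j39.6), |Γ| = 0.448
|Γ|² = 0.201, so P_del/P_inc = 1 − |Γ|² = 0.799
ML = −10·log₁₀(1 − |Γ|²)

mismatch loss ≈ 0.974 dB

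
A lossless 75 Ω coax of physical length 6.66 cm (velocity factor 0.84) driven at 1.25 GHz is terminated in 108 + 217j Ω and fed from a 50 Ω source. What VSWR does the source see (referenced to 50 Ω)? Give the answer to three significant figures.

λ = v/f = 0.84·c / 1.25 GHz = 0.202 m
βl = 2π·l/λ = 2π × 0.33 = 119°
tan(βl) = -1.81
Z_in = Z_0·(Z_L + jZ_0·tanβl)/(Z_0 + jZ_L·tanβl) = 10.1 + j17.3 Ω
Γ_s = (Z_in − Z_s)/(Z_in + Z_s) = (-39.9 + j17.3)/(60.1 + j17.3), |Γ_s| = 0.695
VSWR = (1 + |Γ_s|)/(1 − |Γ_s|)

VSWR ≈ 5.56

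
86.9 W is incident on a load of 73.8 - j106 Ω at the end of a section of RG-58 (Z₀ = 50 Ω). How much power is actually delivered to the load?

P_delivered ≈ 48.3 W

|Γ| = |(23.8 − j106)/(123.8 − j106)| = 0.667
|Γ|² = 0.444
P_refl = |Γ|²·P_inc = 38.6 W, P_del = (1 − |Γ|²)·P_inc = 48.3 W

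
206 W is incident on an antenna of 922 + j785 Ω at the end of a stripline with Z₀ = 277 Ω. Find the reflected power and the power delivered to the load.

|Γ| = |(645 + j785)/(1199 + j785)| = 0.709
|Γ|² = 0.503
P_refl = |Γ|²·P_inc = 104 W, P_del = (1 − |Γ|²)·P_inc = 102 W

P_reflected ≈ 104 W; P_delivered ≈ 102 W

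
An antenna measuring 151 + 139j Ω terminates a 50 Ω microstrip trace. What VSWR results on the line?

VSWR ≈ 5.74

Γ = (Z_L − Z_0)/(Z_L + Z_0) = (101 + j139)/(201 + j139)
|Γ| = 172/244 = 0.703
VSWR = (1 + |Γ|)/(1 − |Γ|) = 1.7/0.297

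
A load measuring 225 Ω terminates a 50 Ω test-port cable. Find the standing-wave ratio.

VSWR ≈ 4.5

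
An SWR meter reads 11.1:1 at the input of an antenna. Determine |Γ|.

|Γ| ≈ 0.835

|Γ| = (S − 1)/(S + 1) = (11.1 − 1)/(11.1 + 1) = 10.1/12.1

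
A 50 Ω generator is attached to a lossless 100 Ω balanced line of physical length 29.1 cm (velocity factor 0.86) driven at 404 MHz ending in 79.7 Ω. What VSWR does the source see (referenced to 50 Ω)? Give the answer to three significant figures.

VSWR ≈ 1.68

λ = v/f = 0.86·c / 404 MHz = 0.639 m
βl = 2π·l/λ = 2π × 0.456 = 164°
tan(βl) = -0.286
Z_in = Z_0·(Z_L + jZ_0·tanβl)/(Z_0 + jZ_L·tanβl) = 82 − j9.92 Ω
Γ_s = (Z_in − Z_s)/(Z_in + Z_s) = (32 − j9.92)/(132 − j9.92), |Γ_s| = 0.253
VSWR = (1 + |Γ_s|)/(1 − |Γ_s|)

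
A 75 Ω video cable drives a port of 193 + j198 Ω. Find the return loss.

RL ≈ 3.2 dB

Γ = (118 + j198)/(268 + j198), |Γ| = 0.692
RL = −20·log₁₀|Γ| = −20·log₁₀(0.692)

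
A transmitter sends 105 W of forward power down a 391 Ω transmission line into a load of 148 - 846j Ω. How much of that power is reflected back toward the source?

|Γ| = |(-243 − j846)/(539 − j846)| = 0.877
|Γ|² = 0.77
P_refl = |Γ|²·P_inc = 80.8 W, P_del = (1 − |Γ|²)·P_inc = 24.2 W

P_reflected ≈ 80.8 W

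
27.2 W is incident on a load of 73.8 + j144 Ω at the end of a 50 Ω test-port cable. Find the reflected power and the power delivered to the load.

|Γ| = |(23.8 + j144)/(123.8 + j144)| = 0.769
|Γ|² = 0.591
P_refl = |Γ|²·P_inc = 16.1 W, P_del = (1 − |Γ|²)·P_inc = 11.1 W

P_reflected ≈ 16.1 W; P_delivered ≈ 11.1 W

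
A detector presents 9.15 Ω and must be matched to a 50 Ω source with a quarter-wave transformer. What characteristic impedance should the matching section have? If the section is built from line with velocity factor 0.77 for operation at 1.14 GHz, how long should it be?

Z_qwt ≈ 21.4 Ω; length ≈ 5.07 cm

Z_qwt = √(Z_0·R_L) = √(50 × 9.15) = √457.5
λ = 0.77·c/f = 0.203 m, so l = λ/4 = 0.0507 m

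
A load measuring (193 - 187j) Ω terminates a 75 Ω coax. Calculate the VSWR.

Γ = (Z_L − Z_0)/(Z_L + Z_0) = (118 − j187)/(268 − j187)
|Γ| = 221/327 = 0.677
VSWR = (1 + |Γ|)/(1 − |Γ|) = 1.68/0.323

VSWR ≈ 5.18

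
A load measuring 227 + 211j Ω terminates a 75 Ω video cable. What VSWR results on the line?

Γ = (Z_L − Z_0)/(Z_L + Z_0) = (152 + j211)/(302 + j211)
|Γ| = 260/368 = 0.706
VSWR = (1 + |Γ|)/(1 − |Γ|) = 1.71/0.294

VSWR ≈ 5.8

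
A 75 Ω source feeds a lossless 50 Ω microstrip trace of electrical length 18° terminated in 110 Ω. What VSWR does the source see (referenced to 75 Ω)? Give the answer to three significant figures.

VSWR ≈ 1.7

tan(βl) = 0.325
Z_in = Z_0·(Z_L + jZ_0·tanβl)/(Z_0 + jZ_L·tanβl) = 80.5 − j41.3 Ω
Γ_s = (Z_in − Z_s)/(Z_in + Z_s) = (5.49 − j41.3)/(155 − j41.3), |Γ_s| = 0.259
VSWR = (1 + |Γ_s|)/(1 − |Γ_s|)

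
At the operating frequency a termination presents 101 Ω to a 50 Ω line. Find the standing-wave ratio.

VSWR ≈ 2.02

For a purely resistive load, VSWR = R_L/Z_0 or Z_0/R_L (whichever > 1) = 101/50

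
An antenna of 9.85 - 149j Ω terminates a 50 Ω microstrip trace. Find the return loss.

Γ = (-40.15 − j149)/(59.85 − j149), |Γ| = 0.961
RL = −20·log₁₀|Γ| = −20·log₁₀(0.961)

RL ≈ 0.345 dB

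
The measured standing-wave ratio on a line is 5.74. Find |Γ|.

|Γ| ≈ 0.703

|Γ| = (S − 1)/(S + 1) = (5.74 − 1)/(5.74 + 1) = 4.74/6.74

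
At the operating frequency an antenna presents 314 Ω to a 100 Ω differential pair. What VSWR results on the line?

VSWR ≈ 3.14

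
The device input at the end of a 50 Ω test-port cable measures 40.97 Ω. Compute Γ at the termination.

Γ = -0.0993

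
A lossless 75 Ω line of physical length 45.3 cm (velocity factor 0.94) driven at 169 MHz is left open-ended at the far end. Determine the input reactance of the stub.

λ = v/f = 0.94·c / 169 MHz = 1.67 m
βl = 2π·l/λ = 2π × 0.271 = 97.7°
tan(βl) = -7.36
For an open-ended stub, Z_in = −jZ_0·cot(βl) = −jZ_0/tan(βl)

X_in ≈ 10.2 Ω (inductive)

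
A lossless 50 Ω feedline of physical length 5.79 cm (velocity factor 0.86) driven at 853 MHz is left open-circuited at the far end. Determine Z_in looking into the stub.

λ = v/f = 0.86·c / 853 MHz = 0.302 m
βl = 2π·l/λ = 2π × 0.191 = 68.9°
tan(βl) = 2.59
For an open-circuited stub, Z_in = −jZ_0·cot(βl) = −jZ_0/tan(βl)

Z_in ≈ −j19.3 Ω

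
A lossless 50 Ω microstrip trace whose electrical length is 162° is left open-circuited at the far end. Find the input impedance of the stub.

tan(βl) = -0.325
For an open-circuited stub, Z_in = −jZ_0·cot(βl) = −jZ_0/tan(βl)

Z_in ≈ +j154 Ω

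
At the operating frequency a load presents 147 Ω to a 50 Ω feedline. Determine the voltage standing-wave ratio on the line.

For a purely resistive load, VSWR = R_L/Z_0 or Z_0/R_L (whichever > 1) = 147/50

VSWR ≈ 2.94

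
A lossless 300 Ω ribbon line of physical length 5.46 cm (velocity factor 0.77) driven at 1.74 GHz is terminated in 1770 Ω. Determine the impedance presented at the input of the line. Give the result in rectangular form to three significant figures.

λ = v/f = 0.77·c / 1.74 GHz = 0.133 m
βl = 2π·l/λ = 2π × 0.411 = 148°
tan(βl) = tan(148°) = -0.623
Z_in = Z_0·(Z_L + jZ_0·tanβl)/(Z_0 + jZ_L·tanβl)
     = 300·(1770 − j187)/(300 − j1100)

Z_in ≈ 169 + j435 Ω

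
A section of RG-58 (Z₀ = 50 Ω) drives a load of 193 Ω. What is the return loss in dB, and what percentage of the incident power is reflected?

RL ≈ 4.61 dB; 34.6% of incident power reflected

Γ = (193 − 50)/(193 + 50) = 0.588
RL = −20·log₁₀(0.588) = 4.61 dB
P_refl/P_inc = |Γ|² = 0.346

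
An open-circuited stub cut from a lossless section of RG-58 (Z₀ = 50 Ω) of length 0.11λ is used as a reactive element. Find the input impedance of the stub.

Z_in ≈ −j60.4 Ω

βl = 2π × 0.11 = 39.6°
tan(βl) = 0.827
For an open-circuited stub, Z_in = −jZ_0·cot(βl) = −jZ_0/tan(βl)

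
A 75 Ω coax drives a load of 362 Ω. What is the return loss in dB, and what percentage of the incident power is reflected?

RL ≈ 3.65 dB; 43.1% of incident power reflected

Γ = (362 − 75)/(362 + 75) = 0.657
RL = −20·log₁₀(0.657) = 3.65 dB
P_refl/P_inc = |Γ|² = 0.431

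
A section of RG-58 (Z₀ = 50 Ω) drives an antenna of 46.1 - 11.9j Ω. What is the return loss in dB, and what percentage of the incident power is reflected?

RL ≈ 17.8 dB; 1.67% of incident power reflected

Γ = (-3.9 − j11.9)/(96.1 − j11.9), |Γ| = 0.129
RL = −20·log₁₀(0.129) = 17.8 dB
P_refl/P_inc = |Γ|² = 0.0167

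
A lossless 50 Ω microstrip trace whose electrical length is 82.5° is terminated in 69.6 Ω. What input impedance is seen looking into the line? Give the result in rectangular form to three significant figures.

tan(βl) = tan(82.5°) = 7.6
Z_in = Z_0·(Z_L + jZ_0·tanβl)/(Z_0 + jZ_L·tanβl)
     = 50·(69.6 + j380)/(50 + j529)

Z_in ≈ 36.2 − j3.16 Ω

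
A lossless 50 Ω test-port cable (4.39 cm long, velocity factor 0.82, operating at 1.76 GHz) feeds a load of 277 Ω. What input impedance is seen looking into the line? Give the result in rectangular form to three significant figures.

Z_in ≈ 10.6 + j20.5 Ω

λ = v/f = 0.82·c / 1.76 GHz = 0.14 m
βl = 2π·l/λ = 2π × 0.314 = 113°
tan(βl) = tan(113°) = -2.35
Z_in = Z_0·(Z_L + jZ_0·tanβl)/(Z_0 + jZ_L·tanβl)
     = 50·(277 − j117)/(50 − j650)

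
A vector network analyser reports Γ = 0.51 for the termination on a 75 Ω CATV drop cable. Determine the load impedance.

Z_L ≈ 231 Ω

Z_L = Z_0·(1 + Γ)/(1 − Γ) = 75·(1.51)/(0.49)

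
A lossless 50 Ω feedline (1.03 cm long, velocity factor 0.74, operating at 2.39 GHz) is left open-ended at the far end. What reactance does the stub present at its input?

X_in ≈ -59.8 Ω (capacitive)

λ = v/f = 0.74·c / 2.39 GHz = 0.0929 m
βl = 2π·l/λ = 2π × 0.111 = 39.9°
tan(βl) = 0.837
For an open-ended stub, Z_in = −jZ_0·cot(βl) = −jZ_0/tan(βl)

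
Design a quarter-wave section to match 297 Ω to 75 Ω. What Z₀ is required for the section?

Z_qwt ≈ 149 Ω

Z_qwt = √(Z_0·R_L) = √(75 × 297) = √22280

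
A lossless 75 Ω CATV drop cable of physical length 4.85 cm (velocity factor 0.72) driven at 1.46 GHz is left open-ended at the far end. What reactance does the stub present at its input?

X_in ≈ 39.9 Ω (inductive)

λ = v/f = 0.72·c / 1.46 GHz = 0.148 m
βl = 2π·l/λ = 2π × 0.328 = 118°
tan(βl) = -1.88
For an open-ended stub, Z_in = −jZ_0·cot(βl) = −jZ_0/tan(βl)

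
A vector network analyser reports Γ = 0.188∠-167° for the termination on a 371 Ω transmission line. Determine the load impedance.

Z_L = Z_0·(1 + Γ)/(1 − Γ) = 371·(0.817 − j0.0423)/(1.18 + j0.0423)

Z_L ≈ 255 − j22.4 Ω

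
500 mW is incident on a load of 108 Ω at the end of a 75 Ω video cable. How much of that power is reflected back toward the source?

Γ = (108 − 75)/(108 + 75) = 0.18
|Γ|² = 0.0325
P_refl = |Γ|²·P_inc = 16.3 mW, P_del = (1 − |Γ|²)·P_inc = 484 mW

P_reflected ≈ 16.3 mW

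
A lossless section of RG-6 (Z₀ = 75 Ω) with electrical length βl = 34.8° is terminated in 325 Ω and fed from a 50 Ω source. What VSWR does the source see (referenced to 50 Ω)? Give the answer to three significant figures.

tan(βl) = 0.695
Z_in = Z_0·(Z_L + jZ_0·tanβl)/(Z_0 + jZ_L·tanβl) = 47.9 − j92 Ω
Γ_s = (Z_in − Z_s)/(Z_in + Z_s) = (-2.14 − j92)/(97.9 − j92), |Γ_s| = 0.685
VSWR = (1 + |Γ_s|)/(1 − |Γ_s|)

VSWR ≈ 5.35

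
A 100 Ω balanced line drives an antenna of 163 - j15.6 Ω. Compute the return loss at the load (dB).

Γ = (63 − j15.6)/(263 − j15.6), |Γ| = 0.246
RL = −20·log₁₀|Γ| = −20·log₁₀(0.246)

RL ≈ 12.2 dB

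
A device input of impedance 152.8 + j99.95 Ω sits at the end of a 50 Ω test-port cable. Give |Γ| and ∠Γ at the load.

Γ = (Z_L − Z_0)/(Z_L + Z_0) = (102.8 + j99.95)/(202.8 + j99.95)
|Γ| = 143/226 = 0.634

Γ ≈ 0.634 ∠ 18°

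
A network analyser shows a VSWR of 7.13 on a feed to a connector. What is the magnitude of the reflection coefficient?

|Γ| ≈ 0.754

|Γ| = (S − 1)/(S + 1) = (7.13 − 1)/(7.13 + 1) = 6.13/8.13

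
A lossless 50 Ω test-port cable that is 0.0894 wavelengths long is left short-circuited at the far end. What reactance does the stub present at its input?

βl = 2π × 0.0894 = 32.2°
tan(βl) = 0.629
For a short-circuited stub, Z_in = jZ_0·tan(βl)

X_in ≈ 31.5 Ω (inductive)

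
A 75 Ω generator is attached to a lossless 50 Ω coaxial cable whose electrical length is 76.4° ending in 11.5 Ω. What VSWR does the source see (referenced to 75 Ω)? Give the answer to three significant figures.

tan(βl) = 4.13
Z_in = Z_0·(Z_L + jZ_0·tanβl)/(Z_0 + jZ_L·tanβl) = 109 + j103 Ω
Γ_s = (Z_in − Z_s)/(Z_in + Z_s) = (34.2 + j103)/(184 + j103), |Γ_s| = 0.514
VSWR = (1 + |Γ_s|)/(1 − |Γ_s|)

VSWR ≈ 3.11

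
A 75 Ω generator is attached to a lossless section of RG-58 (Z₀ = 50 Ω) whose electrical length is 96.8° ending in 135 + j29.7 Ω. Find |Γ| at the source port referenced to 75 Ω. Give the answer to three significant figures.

|Γ| ≈ 0.621

tan(βl) = -8.39
Z_in = Z_0·(Z_L + jZ_0·tanβl)/(Z_0 + jZ_L·tanβl) = 17.6 + j1.32 Ω
Γ_s = (Z_in − Z_s)/(Z_in + Z_s) = (-57.4 + j1.32)/(92.6 + j1.32), |Γ_s| = 0.621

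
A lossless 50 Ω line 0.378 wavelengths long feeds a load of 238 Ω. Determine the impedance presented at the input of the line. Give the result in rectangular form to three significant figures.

βl = 2π × 0.378 = 136°
tan(βl) = tan(136°) = -0.963
Z_in = Z_0·(Z_L + jZ_0·tanβl)/(Z_0 + jZ_L·tanβl)
     = 50·(238 − j48.1)/(50 − j229)

Z_in ≈ 20.8 + j47.4 Ω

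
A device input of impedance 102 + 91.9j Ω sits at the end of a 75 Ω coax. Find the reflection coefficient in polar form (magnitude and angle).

Γ ≈ 0.48 ∠ 46.2°

Γ = (Z_L − Z_0)/(Z_L + Z_0) = (27 + j91.9)/(177 + j91.9)
|Γ| = 95.8/199 = 0.48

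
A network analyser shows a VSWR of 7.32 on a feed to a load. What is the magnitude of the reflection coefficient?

|Γ| ≈ 0.76

|Γ| = (S − 1)/(S + 1) = (7.32 − 1)/(7.32 + 1) = 6.32/8.32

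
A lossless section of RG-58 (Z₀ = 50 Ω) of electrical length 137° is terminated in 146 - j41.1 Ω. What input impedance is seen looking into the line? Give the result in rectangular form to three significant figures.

tan(βl) = tan(137°) = -0.933
Z_in = Z_0·(Z_L + jZ_0·tanβl)/(Z_0 + jZ_L·tanβl)
     = 50·(146 − j87.7)/(11.7 − j136)

Z_in ≈ 36.5 + j50.5 Ω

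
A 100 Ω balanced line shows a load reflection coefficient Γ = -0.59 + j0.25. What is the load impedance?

Z_L = Z_0·(1 + Γ)/(1 − Γ) = 100·(0.41 + j0.25)/(1.59 − j0.25)

Z_L ≈ 22.8 + j19.3 Ω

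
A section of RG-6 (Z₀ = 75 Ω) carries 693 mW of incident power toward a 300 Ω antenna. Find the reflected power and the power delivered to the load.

P_reflected ≈ 249 mW; P_delivered ≈ 444 mW

Γ = (300 − 75)/(300 + 75) = 0.6
|Γ|² = 0.36
P_refl = |Γ|²·P_inc = 249 mW, P_del = (1 − |Γ|²)·P_inc = 444 mW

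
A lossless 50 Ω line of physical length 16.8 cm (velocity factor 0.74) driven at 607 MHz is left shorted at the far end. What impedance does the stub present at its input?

λ = v/f = 0.74·c / 607 MHz = 0.366 m
βl = 2π·l/λ = 2π × 0.459 = 165°
tan(βl) = -0.261
For a shorted stub, Z_in = jZ_0·tan(βl)

Z_in ≈ −j13.1 Ω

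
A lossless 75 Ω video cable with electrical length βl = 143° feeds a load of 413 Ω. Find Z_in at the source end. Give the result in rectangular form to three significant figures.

Z_in ≈ 35.5 + j91 Ω

tan(βl) = tan(143°) = -0.754
Z_in = Z_0·(Z_L + jZ_0·tanβl)/(Z_0 + jZ_L·tanβl)
     = 75·(413 − j56.5)/(75 − j311)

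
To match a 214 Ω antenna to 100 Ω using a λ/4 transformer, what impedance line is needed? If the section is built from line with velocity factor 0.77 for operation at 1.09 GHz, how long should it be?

Z_qwt = √(Z_0·R_L) = √(100 × 214) = √21400
λ = 0.77·c/f = 0.212 m, so l = λ/4 = 0.053 m

Z_qwt ≈ 146 Ω; length ≈ 5.3 cm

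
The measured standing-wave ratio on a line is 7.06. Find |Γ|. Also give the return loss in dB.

|Γ| ≈ 0.752; return loss ≈ 2.48 dB

|Γ| = (S − 1)/(S + 1) = (7.06 − 1)/(7.06 + 1) = 6.06/8.06
RL = −20·log₁₀|Γ| = −20·log₁₀(0.752)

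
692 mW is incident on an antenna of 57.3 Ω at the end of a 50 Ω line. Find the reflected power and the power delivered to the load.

P_reflected ≈ 3.2 mW; P_delivered ≈ 689 mW

Γ = (57.3 − 50)/(57.3 + 50) = 0.068
|Γ|² = 0.00463
P_refl = |Γ|²·P_inc = 3.2 mW, P_del = (1 − |Γ|²)·P_inc = 689 mW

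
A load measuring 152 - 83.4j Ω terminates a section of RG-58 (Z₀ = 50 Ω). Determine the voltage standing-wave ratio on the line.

VSWR ≈ 4.04

Γ = (Z_L − Z_0)/(Z_L + Z_0) = (102 − j83.4)/(202 − j83.4)
|Γ| = 132/219 = 0.603
VSWR = (1 + |Γ|)/(1 − |Γ|) = 1.6/0.397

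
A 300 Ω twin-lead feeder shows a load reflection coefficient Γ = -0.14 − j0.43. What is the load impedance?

Z_L = Z_0·(1 + Γ)/(1 − Γ) = 300·(0.86 − j0.43)/(1.14 + j0.43)

Z_L ≈ 161 − j174 Ω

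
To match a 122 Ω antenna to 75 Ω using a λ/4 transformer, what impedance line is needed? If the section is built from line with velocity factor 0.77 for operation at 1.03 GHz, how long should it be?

Z_qwt ≈ 95.7 Ω; length ≈ 5.61 cm

Z_qwt = √(Z_0·R_L) = √(75 × 122) = √9150
λ = 0.77·c/f = 0.224 m, so l = λ/4 = 0.0561 m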